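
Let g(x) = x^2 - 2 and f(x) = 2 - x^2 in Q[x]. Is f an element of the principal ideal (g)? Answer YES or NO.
YES

In Q[x] the ideal (g) consists of all multiples of g, so f ∈ (g) iff g | f, i.e. iff the remainder of f on division by g is 0. Divide f by g (g is monic, so eliminate the leading term of the running remainder at each step):
  leading term -x^2: subtract (-1)·g(x) = 2 - x^2, leaving 0
The remainder is 0, so f(x) = g(x) · h(x) with h(x) = -1. Hence g | f, i.e. f ∈ (g).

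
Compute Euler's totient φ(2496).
φ is multiplicative, with φ(p^e) = p^e − p^(e−1). Factorise 2496 = 2^6 · 3 · 13. Then
  φ(2496) = (2^6 − 2^5) · (3 − 1) · (13 − 1) = 32 · 2 · 12 = 768.

Final answer: φ(2496) = 768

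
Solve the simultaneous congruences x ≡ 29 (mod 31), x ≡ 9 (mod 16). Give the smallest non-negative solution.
The moduli 31, 16 are pairwise coprime, so by the CRT there is a unique solution mod 31·16 = 496.
Solve by successive substitution. Start with x ≡ 29 (mod 31).
  Combine with x ≡ 9 (mod 16): write x = 29 + 31·t and require 29 + 31·t ≡ 9 (mod 16), i.e. 31·t ≡ 9 − 29 ≡ 12 (mod 16). Since 31^(−1) ≡ 15 (mod 16) (31 ≡ 15 (mod 16)), t ≡ 15·12 ≡ 4 (mod 16). So x ≡ 29 + 31·4 = 153 (mod 496).
Unique solution in [0, 496): x = 153.

Final answer: x ≡ 153 (mod 496); the representative in [0, 496) is 153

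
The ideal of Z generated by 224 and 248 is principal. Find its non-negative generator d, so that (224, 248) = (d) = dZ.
(224, 248) = (8); d = 8

In the PID Z, (a, b) is generated by gcd(a, b). Compute gcd(248, 224) with the extended Euclidean algorithm, tracking rows (r, s, t) with s·248 + t·224 = r:
  row A: (248, 1, 0)   [1·248 + 0·224 = 248]
  row B: (224, 0, 1)   [0·248 + 1·224 = 224]
  248 = 1·224 + 24   → row C = row A − 1·row B = (24, 1, −1)   [check: 1·248 − 1·224 = 24]
  224 = 9·24 + 8   → row D = row B − 9·row C = (8, −9, 10)   [check: −9·248 + 10·224 = 8]
  24 = 3·8 + 0   → remainder 0, stop. gcd = 8 (last nonzero row D).
So gcd(224, 248) = 8, with Bézout identity −9·248 + 10·224 = 8. Containment (⊇): the Bézout identity exhibits 8 as an element of (224, 248), giving (8) ⊆ (224, 248). Containment (⊆): since 8 | 224 and 8 | 248 (224 = 8·28, 248 = 8·31), every Z-linear combination of 224 and 248 is divisible by 8, so (224, 248) ⊆ (8). Therefore (224, 248) = (8), d = 8.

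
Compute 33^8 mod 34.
1

Use repeated squaring. Binary(8) = 1000. Walk through the bits of the exponent 8 left-to-right: at each bit after the leading one, square the running value, then multiply by 33 if the bit is 1 (always reducing mod 34):
  bit 1 = 1 (leading): start with 33.
  bit 2 = 0: square 33^2 = 1089 ≡ 1 (mod 34).
  bit 3 = 0: square 1^2 = 1 (mod 34).
  bit 4 = 0: square 1^2 = 1 (mod 34).
Final value: 33^8 ≡ 1 (mod 34).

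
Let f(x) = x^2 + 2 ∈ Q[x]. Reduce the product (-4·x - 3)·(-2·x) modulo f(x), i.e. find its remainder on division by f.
First multiply in Q[x] without reducing: a · b = 8·x^2 + 6·x. Now divide by f(x) = x^2 + 2, eliminating the leading term at each step:
  leading term 8·x^2: subtract (8)·f(x) = 8·x^2 + 16, leaving 6·x - 16
The degree is now < 2, so this is the remainder. Hence a · b ≡ 6·x - 16 in Q[x]/(f).

Final answer: a · b ≡ 6·x - 16 (mod f(x))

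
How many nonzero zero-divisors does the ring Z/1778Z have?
Z/1778Z has 1021 nonzero zero-divisors

In Z/1778Z each nonzero element is either a unit (gcd with 1778 is 1) or a zero-divisor (gcd > 1). The number of units is φ(1778): factorise 1778 = 2 · 7 · 127, so φ(1778) = (2 − 1) · (7 − 1) · (127 − 1) = 1 · 6 · 126 = 756. The nonzero elements number 1778 − 1 = 1777. Hence the nonzero zero-divisors number 1777 − 756 = 1021.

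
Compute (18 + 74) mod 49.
43

Reduce the summands first: 74 ≡ 25 (mod 49), so 18 + 74 ≡ 18 + 25 (mod 49). 18 + 25 = 43; 43 = 0·49 + 43, so (18 + 74) mod 49 = 43.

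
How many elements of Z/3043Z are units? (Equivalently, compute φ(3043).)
Z/3043Z has φ(3043) = 2848 units

An element a ∈ Z/3043Z is a unit iff gcd(a, 3043) = 1, so the number of units is φ(3043). φ is multiplicative, with φ(p^e) = p^e − p^(e−1). Factorise 3043 = 17 · 179. Then
  φ(3043) = (17 − 1) · (179 − 1) = 16 · 178 = 2848.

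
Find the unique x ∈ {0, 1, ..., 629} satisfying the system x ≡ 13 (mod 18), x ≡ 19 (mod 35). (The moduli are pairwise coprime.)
x ≡ 229 (mod 630); the representative in [0, 630) is 229

The moduli 18, 35 are pairwise coprime, so by the CRT there is a unique solution mod 18·35 = 630.
Solve by successive substitution. Start with x ≡ 13 (mod 18).
  Combine with x ≡ 19 (mod 35): write x = 13 + 18·t and require 13 + 18·t ≡ 19 (mod 35), i.e. 18·t ≡ 19 − 13 ≡ 6 (mod 35). Since 18^(−1) ≡ 2 (mod 35), t ≡ 2·6 ≡ 12 (mod 35). So x ≡ 13 + 18·12 = 229 (mod 630).
Unique solution in [0, 630): x = 229.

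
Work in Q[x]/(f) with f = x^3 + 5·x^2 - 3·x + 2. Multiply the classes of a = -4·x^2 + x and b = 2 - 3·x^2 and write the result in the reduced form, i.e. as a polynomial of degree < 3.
First multiply in Q[x] without reducing: a · b = 12·x^4 - 3·x^3 - 8·x^2 + 2·x. Now divide by f(x) = x^3 + 5·x^2 - 3·x + 2, eliminating the leading term at each step:
  leading term 12·x^4: subtract (12·x)·f(x) = 12·x^4 + 60·x^3 - 36·x^2 + 24·x, leaving -63·x^3 + 28·x^2 - 22·x
  leading term -63·x^3: subtract (-63)·f(x) = -63·x^3 - 315·x^2 + 189·x - 126, leaving 343·x^2 - 211·x + 126
The degree is now < 3, so this is the remainder. Hence a · b ≡ 343·x^2 - 211·x + 126 in Q[x]/(f).

Final answer: a · b ≡ 343·x^2 - 211·x + 126 (mod f(x))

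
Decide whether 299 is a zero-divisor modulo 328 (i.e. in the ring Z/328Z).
NO

gcd(299, 328) = 1, so 299 is a unit in Z/328Z (it has a multiplicative inverse). A unit cannot be a zero-divisor: if 299·b ≡ 0 then multiplying both sides by 299^(−1) gives b ≡ 0. So 299 is not a zero-divisor.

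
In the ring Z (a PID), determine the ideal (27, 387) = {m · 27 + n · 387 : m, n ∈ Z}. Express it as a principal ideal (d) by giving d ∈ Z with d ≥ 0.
In the PID Z, (a, b) is generated by gcd(a, b). Compute gcd(387, 27) with the extended Euclidean algorithm, tracking rows (r, s, t) with s·387 + t·27 = r:
  row A: (387, 1, 0)   [1·387 + 0·27 = 387]
  row B: (27, 0, 1)   [0·387 + 1·27 = 27]
  387 = 14·27 + 9   → row C = row A − 14·row B = (9, 1, −14)   [check: 1·387 − 14·27 = 9]
  27 = 3·9 + 0   → remainder 0, stop. gcd = 9 (last nonzero row C).
So gcd(27, 387) = 9, with Bézout identity 1·387 − 14·27 = 9. Containment (⊇): the Bézout identity exhibits 9 as an element of (27, 387), giving (9) ⊆ (27, 387). Containment (⊆): since 9 | 27 and 9 | 387 (27 = 9·3, 387 = 9·43), every Z-linear combination of 27 and 387 is divisible by 9, so (27, 387) ⊆ (9). Therefore (27, 387) = (9), d = 9.

Final answer: (27, 387) = (9); d = 9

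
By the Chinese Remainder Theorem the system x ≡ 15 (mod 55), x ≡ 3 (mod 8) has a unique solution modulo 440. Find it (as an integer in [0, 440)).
x ≡ 235 (mod 440); the representative in [0, 440) is 235

The moduli 55, 8 are pairwise coprime, so by the CRT there is a unique solution mod 55·8 = 440.
Solve by successive substitution. Start with x ≡ 15 (mod 55).
  Combine with x ≡ 3 (mod 8): write x = 15 + 55·t and require 15 + 55·t ≡ 3 (mod 8), i.e. 55·t ≡ 3 − 15 ≡ 4 (mod 8). Since 55^(−1) ≡ 7 (mod 8) (55 ≡ 7 (mod 8)), t ≡ 7·4 ≡ 4 (mod 8). So x ≡ 15 + 55·4 = 235 (mod 440).
Unique solution in [0, 440): x = 235.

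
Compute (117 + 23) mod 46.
2

Reduce the summands first: 117 ≡ 25 (mod 46), so 117 + 23 ≡ 25 + 23 (mod 46). 25 + 23 = 48; 48 = 1·46 + 2, so (117 + 23) mod 46 = 2.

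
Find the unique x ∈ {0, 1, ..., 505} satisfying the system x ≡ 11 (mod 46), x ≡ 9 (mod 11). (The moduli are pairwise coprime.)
x ≡ 471 (mod 506); the representative in [0, 506) is 471

The moduli 46, 11 are pairwise coprime, so by the CRT there is a unique solution mod 46·11 = 506.
Solve by successive substitution. Start with x ≡ 11 (mod 46).
  Combine with x ≡ 9 (mod 11): write x = 11 + 46·t and require 11 + 46·t ≡ 9 (mod 11), i.e. 46·t ≡ 9 − 11 ≡ 9 (mod 11). Since 46^(−1) ≡ 6 (mod 11) (46 ≡ 2 (mod 11)), t ≡ 6·9 ≡ 10 (mod 11). So x ≡ 11 + 46·10 = 471 (mod 506).
Unique solution in [0, 506): x = 471.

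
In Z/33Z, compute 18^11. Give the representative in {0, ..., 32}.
Use repeated squaring. Binary(11) = 1011. Walk through the bits of the exponent 11 left-to-right: at each bit after the leading one, square the running value, then multiply by 18 if the bit is 1 (always reducing mod 33):
  bit 1 = 1 (leading): start with 18.
  bit 2 = 0: square 18^2 = 324 ≡ 27 (mod 33).
  bit 3 = 1: square 27^2 = 729 ≡ 3; bit is 1, so multiply 3·18 = 54 ≡ 21 (mod 33).
  bit 4 = 1: square 21^2 = 441 ≡ 12; bit is 1, so multiply 12·18 = 216 ≡ 18 (mod 33).
Final value: 18^11 ≡ 18 (mod 33).

Final answer: 18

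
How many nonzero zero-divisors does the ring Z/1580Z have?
In Z/1580Z each nonzero element is either a unit (gcd with 1580 is 1) or a zero-divisor (gcd > 1). The number of units is φ(1580): factorise 1580 = 2^2 · 5 · 79, so φ(1580) = (2^2 − 2^1) · (5 − 1) · (79 − 1) = 2 · 4 · 78 = 624. The nonzero elements number 1580 − 1 = 1579. Hence the nonzero zero-divisors number 1579 − 624 = 955.

Final answer: Z/1580Z has 955 nonzero zero-divisors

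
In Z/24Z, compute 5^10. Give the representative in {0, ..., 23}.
Use repeated squaring. Binary(10) = 1010. Walk through the bits of the exponent 10 left-to-right: at each bit after the leading one, square the running value, then multiply by 5 if the bit is 1 (always reducing mod 24):
  bit 1 = 1 (leading): start with 5.
  bit 2 = 0: square 5^2 = 25 ≡ 1 (mod 24).
  bit 3 = 1: square 1^2 = 1; bit is 1, so multiply 1·5 = 5 (mod 24).
  bit 4 = 0: square 5^2 = 25 ≡ 1 (mod 24).
Final value: 5^10 ≡ 1 (mod 24).

Final answer: 1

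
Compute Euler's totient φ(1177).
φ(1177) = 1060

φ is multiplicative, with φ(p^e) = p^e − p^(e−1). Factorise 1177 = 11 · 107. Then
  φ(1177) = (11 − 1) · (107 − 1) = 10 · 106 = 1060.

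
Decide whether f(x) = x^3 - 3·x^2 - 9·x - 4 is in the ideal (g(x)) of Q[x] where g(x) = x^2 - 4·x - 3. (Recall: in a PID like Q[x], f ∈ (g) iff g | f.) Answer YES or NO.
NO

In Q[x] the ideal (g) consists of all multiples of g, so f ∈ (g) iff g | f, i.e. iff the remainder of f on division by g is 0. Divide f by g (g is monic, so eliminate the leading term of the running remainder at each step):
  leading term x^3: subtract (x)·g(x) = x^3 - 4·x^2 - 3·x, leaving x^2 - 6·x - 4
  leading term x^2: subtract (1)·g(x) = x^2 - 4·x - 3, leaving -2·x - 1
The remainder r(x) = -2·x - 1 ≠ 0 (and deg r < deg g), so g ∤ f, i.e. f ∉ (g).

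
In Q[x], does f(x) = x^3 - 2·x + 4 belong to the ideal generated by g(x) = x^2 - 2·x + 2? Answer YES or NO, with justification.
In Q[x] the ideal (g) consists of all multiples of g, so f ∈ (g) iff g | f, i.e. iff the remainder of f on division by g is 0. Divide f by g (g is monic, so eliminate the leading term of the running remainder at each step):
  leading term x^3: subtract (x)·g(x) = x^3 - 2·x^2 + 2·x, leaving 2·x^2 - 4·x + 4
  leading term 2·x^2: subtract (2)·g(x) = 2·x^2 - 4·x + 4, leaving 0
The remainder is 0, so f(x) = g(x) · h(x) with h(x) = x + 2. Hence g | f, i.e. f ∈ (g).

Final answer: YES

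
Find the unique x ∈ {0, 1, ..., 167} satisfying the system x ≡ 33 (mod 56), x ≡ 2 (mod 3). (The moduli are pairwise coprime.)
The moduli 56, 3 are pairwise coprime, so by the CRT there is a unique solution mod 56·3 = 168.
Solve by successive substitution. Start with x ≡ 33 (mod 56).
  Combine with x ≡ 2 (mod 3): write x = 33 + 56·t and require 33 + 56·t ≡ 2 (mod 3), i.e. 56·t ≡ 2 − 33 ≡ 2 (mod 3). Since 56^(−1) ≡ 2 (mod 3) (56 ≡ 2 (mod 3)), t ≡ 2·2 ≡ 1 (mod 3). So x ≡ 33 + 56·1 = 89 (mod 168).
Unique solution in [0, 168): x = 89.

Final answer: x ≡ 89 (mod 168); the representative in [0, 168) is 89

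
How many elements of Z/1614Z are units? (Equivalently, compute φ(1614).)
Z/1614Z has φ(1614) = 536 units

An element a ∈ Z/1614Z is a unit iff gcd(a, 1614) = 1, so the number of units is φ(1614). φ is multiplicative, with φ(p^e) = p^e − p^(e−1). Factorise 1614 = 2 · 3 · 269. Then
  φ(1614) = (2 − 1) · (3 − 1) · (269 − 1) = 1 · 2 · 268 = 536.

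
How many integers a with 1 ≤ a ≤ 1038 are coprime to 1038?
The number of a ∈ {1, ..., 1038} with gcd(a, 1038) = 1 is by definition Euler's totient φ(1038). φ is multiplicative, with φ(p^e) = p^e − p^(e−1). Factorise 1038 = 2 · 3 · 173. Then
  φ(1038) = (2 − 1) · (3 − 1) · (173 − 1) = 1 · 2 · 172 = 344.
So there are 344 such integers.

Final answer: 344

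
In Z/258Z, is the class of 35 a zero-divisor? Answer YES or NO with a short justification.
gcd(35, 258) = 1, so 35 is a unit in Z/258Z (it has a multiplicative inverse). A unit cannot be a zero-divisor: if 35·b ≡ 0 then multiplying both sides by 35^(−1) gives b ≡ 0. So 35 is not a zero-divisor.

Final answer: NO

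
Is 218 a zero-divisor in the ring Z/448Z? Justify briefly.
YES

gcd(218, 448) = 2 > 1, so 218 is not a unit in Z/448Z. In Z/nZ every nonzero non-unit is a zero-divisor: explicitly, take b = 448/gcd = 224 ≠ 0 (mod 448); then 218·224 = 48832 = 109·448, i.e. 218·224 ≡ 0 (mod 448). So 218 is a zero-divisor.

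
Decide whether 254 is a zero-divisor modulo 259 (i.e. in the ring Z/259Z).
NO

gcd(254, 259) = 1, so 254 is a unit in Z/259Z (it has a multiplicative inverse). A unit cannot be a zero-divisor: if 254·b ≡ 0 then multiplying both sides by 254^(−1) gives b ≡ 0. So 254 is not a zero-divisor.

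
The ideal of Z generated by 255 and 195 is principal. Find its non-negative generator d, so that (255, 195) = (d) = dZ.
In the PID Z, (a, b) is generated by gcd(a, b). Compute gcd(255, 195) with the extended Euclidean algorithm, tracking rows (r, s, t) with s·255 + t·195 = r:
  row A: (255, 1, 0)   [1·255 + 0·195 = 255]
  row B: (195, 0, 1)   [0·255 + 1·195 = 195]
  255 = 1·195 + 60   → row C = row A − 1·row B = (60, 1, −1)   [check: 1·255 − 1·195 = 60]
  195 = 3·60 + 15   → row D = row B − 3·row C = (15, −3, 4)   [check: −3·255 + 4·195 = 15]
  60 = 4·15 + 0   → remainder 0, stop. gcd = 15 (last nonzero row D).
So gcd(255, 195) = 15, with Bézout identity −3·255 + 4·195 = 15. Containment (⊇): the Bézout identity exhibits 15 as an element of (255, 195), giving (15) ⊆ (255, 195). Containment (⊆): since 15 | 255 and 15 | 195 (255 = 15·17, 195 = 15·13), every Z-linear combination of 255 and 195 is divisible by 15, so (255, 195) ⊆ (15). Therefore (255, 195) = (15), d = 15.

Final answer: (255, 195) = (15); d = 15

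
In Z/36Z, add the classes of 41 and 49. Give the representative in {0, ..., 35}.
Reduce the summands first: 41 ≡ 5, 49 ≡ 13 (mod 36), so 41 + 49 ≡ 5 + 13 (mod 36). 5 + 13 = 18; 18 = 0·36 + 18, so (41 + 49) mod 36 = 18.

Final answer: 18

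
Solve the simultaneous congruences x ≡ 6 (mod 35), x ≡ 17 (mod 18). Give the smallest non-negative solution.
The moduli 35, 18 are pairwise coprime, so by the CRT there is a unique solution mod 35·18 = 630.
Solve by successive substitution. Start with x ≡ 6 (mod 35).
  Combine with x ≡ 17 (mod 18): write x = 6 + 35·t and require 6 + 35·t ≡ 17 (mod 18), i.e. 35·t ≡ 17 − 6 ≡ 11 (mod 18). Since 35^(−1) ≡ 17 (mod 18) (35 ≡ 17 (mod 18)), t ≡ 17·11 ≡ 7 (mod 18). So x ≡ 6 + 35·7 = 251 (mod 630).
Unique solution in [0, 630): x = 251.

Final answer: x ≡ 251 (mod 630); the representative in [0, 630) is 251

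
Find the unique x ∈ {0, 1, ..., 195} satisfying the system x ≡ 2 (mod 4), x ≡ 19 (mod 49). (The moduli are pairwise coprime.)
x ≡ 166 (mod 196); the representative in [0, 196) is 166

The moduli 4, 49 are pairwise coprime, so by the CRT there is a unique solution mod 4·49 = 196.
Solve by successive substitution. Start with x ≡ 2 (mod 4).
  Combine with x ≡ 19 (mod 49): write x = 2 + 4·t and require 2 + 4·t ≡ 19 (mod 49), i.e. 4·t ≡ 19 − 2 ≡ 17 (mod 49). Since 4^(−1) ≡ 37 (mod 49), t ≡ 37·17 ≡ 41 (mod 49). So x ≡ 2 + 4·41 = 166 (mod 196).
Unique solution in [0, 196): x = 166.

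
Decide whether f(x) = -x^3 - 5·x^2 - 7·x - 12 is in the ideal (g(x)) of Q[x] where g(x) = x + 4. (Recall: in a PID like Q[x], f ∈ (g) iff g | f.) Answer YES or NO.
In Q[x] the ideal (g) consists of all multiples of g, so f ∈ (g) iff g | f, i.e. iff the remainder of f on division by g is 0. Divide f by g (g is monic, so eliminate the leading term of the running remainder at each step):
  leading term -x^3: subtract (-x^2)·g(x) = -x^3 - 4·x^2, leaving -x^2 - 7·x - 12
  leading term -x^2: subtract (-x)·g(x) = -x^2 - 4·x, leaving -3·x - 12
  leading term -3·x: subtract (-3)·g(x) = -3·x - 12, leaving 0
The remainder is 0, so f(x) = g(x) · h(x) with h(x) = -x^2 - x - 3. Hence g | f, i.e. f ∈ (g).

Final answer: YES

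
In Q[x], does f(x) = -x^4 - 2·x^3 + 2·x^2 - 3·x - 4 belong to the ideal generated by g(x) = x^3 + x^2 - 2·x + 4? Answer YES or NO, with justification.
NO

In Q[x] the ideal (g) consists of all multiples of g, so f ∈ (g) iff g | f, i.e. iff the remainder of f on division by g is 0. Divide f by g (g is monic, so eliminate the leading term of the running remainder at each step):
  leading term -x^4: subtract (-x)·g(x) = -x^4 - x^3 + 2·x^2 - 4·x, leaving -x^3 + x - 4
  leading term -x^3: subtract (-1)·g(x) = -x^3 - x^2 + 2·x - 4, leaving x^2 - x
The remainder r(x) = x^2 - x ≠ 0 (and deg r < deg g), so g ∤ f, i.e. f ∉ (g).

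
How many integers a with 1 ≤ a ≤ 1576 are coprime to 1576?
784

The number of a ∈ {1, ..., 1576} with gcd(a, 1576) = 1 is by definition Euler's totient φ(1576). φ is multiplicative, with φ(p^e) = p^e − p^(e−1). Factorise 1576 = 2^3 · 197. Then
  φ(1576) = (2^3 − 2^2) · (197 − 1) = 4 · 196 = 784.
So there are 784 such integers.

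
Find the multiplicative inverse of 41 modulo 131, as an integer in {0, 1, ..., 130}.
41^(−1) ≡ 16 (mod 131)

Apply the extended Euclidean algorithm to (131, 41), tracking rows (r, s, t) with s·131 + t·41 = r. Each division r_prev = q·r_cur + r_new produces the new row as (previous row) − q·(current row):
  row A: (131, 1, 0)   [1·131 + 0·41 = 131]
  row B: (41, 0, 1)   [0·131 + 1·41 = 41]
  131 = 3·41 + 8   → row C = row A − 3·row B = (8, 1, −3)   [check: 1·131 − 3·41 = 8]
  41 = 5·8 + 1   → row D = row B − 5·row C = (1, −5, 16)   [check: −5·131 + 16·41 = 1]
  8 = 8·1 + 0   → remainder 0, stop. gcd = 1 (last nonzero row D).
The gcd is 1, so 41 is invertible mod 131. The last nonzero row gives −5·131 + 16·41 = 1, so t = 16. So 41^(−1) ≡ 16 (mod 131). Verify: 41 · 16 = 656 ≡ 1 (mod 131). ✓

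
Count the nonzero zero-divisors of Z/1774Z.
In Z/1774Z each nonzero element is either a unit (gcd with 1774 is 1) or a zero-divisor (gcd > 1). The number of units is φ(1774): factorise 1774 = 2 · 887, so φ(1774) = (2 − 1) · (887 − 1) = 1 · 886 = 886. The nonzero elements number 1774 − 1 = 1773. Hence the nonzero zero-divisors number 1773 − 886 = 887.

Final answer: Z/1774Z has 887 nonzero zero-divisors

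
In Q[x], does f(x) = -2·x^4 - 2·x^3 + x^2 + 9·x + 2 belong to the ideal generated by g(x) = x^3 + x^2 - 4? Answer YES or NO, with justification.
NO

In Q[x] the ideal (g) consists of all multiples of g, so f ∈ (g) iff g | f, i.e. iff the remainder of f on division by g is 0. Divide f by g (g is monic, so eliminate the leading term of the running remainder at each step):
  leading term -2·x^4: subtract (-2·x)·g(x) = -2·x^4 - 2·x^3 + 8·x, leaving x^2 + x + 2
The remainder r(x) = x^2 + x + 2 ≠ 0 (and deg r < deg g), so g ∤ f, i.e. f ∉ (g).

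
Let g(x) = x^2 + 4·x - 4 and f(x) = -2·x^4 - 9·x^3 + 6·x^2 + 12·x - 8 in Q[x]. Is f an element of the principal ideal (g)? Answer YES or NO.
YES

In Q[x] the ideal (g) consists of all multiples of g, so f ∈ (g) iff g | f, i.e. iff the remainder of f on division by g is 0. Divide f by g (g is monic, so eliminate the leading term of the running remainder at each step):
  leading term -2·x^4: subtract (-2·x^2)·g(x) = -2·x^4 - 8·x^3 + 8·x^2, leaving -x^3 - 2·x^2 + 12·x - 8
  leading term -x^3: subtract (-x)·g(x) = -x^3 - 4·x^2 + 4·x, leaving 2·x^2 + 8·x - 8
  leading term 2·x^2: subtract (2)·g(x) = 2·x^2 + 8·x - 8, leaving 0
The remainder is 0, so f(x) = g(x) · h(x) with h(x) = -2·x^2 - x + 2. Hence g | f, i.e. f ∈ (g).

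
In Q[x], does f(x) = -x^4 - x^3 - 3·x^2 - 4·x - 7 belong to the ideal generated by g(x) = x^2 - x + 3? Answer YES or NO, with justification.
In Q[x] the ideal (g) consists of all multiples of g, so f ∈ (g) iff g | f, i.e. iff the remainder of f on division by g is 0. Divide f by g (g is monic, so eliminate the leading term of the running remainder at each step):
  leading term -x^4: subtract (-x^2)·g(x) = -x^4 + x^3 - 3·x^2, leaving -2·x^3 - 4·x - 7
  leading term -2·x^3: subtract (-2·x)·g(x) = -2·x^3 + 2·x^2 - 6·x, leaving -2·x^2 + 2·x - 7
  leading term -2·x^2: subtract (-2)·g(x) = -2·x^2 + 2·x - 6, leaving -1
The remainder r(x) = -1 ≠ 0 (and deg r < deg g), so g ∤ f, i.e. f ∉ (g).

Final answer: NO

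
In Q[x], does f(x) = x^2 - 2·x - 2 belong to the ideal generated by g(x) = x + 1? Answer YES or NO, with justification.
In Q[x] the ideal (g) consists of all multiples of g, so f ∈ (g) iff g | f, i.e. iff the remainder of f on division by g is 0. Divide f by g (g is monic, so eliminate the leading term of the running remainder at each step):
  leading term x^2: subtract (x)·g(x) = x^2 + x, leaving -3·x - 2
  leading term -3·x: subtract (-3)·g(x) = -3·x - 3, leaving 1
The remainder r(x) = 1 ≠ 0 (and deg r < deg g), so g ∤ f, i.e. f ∉ (g).

Final answer: NO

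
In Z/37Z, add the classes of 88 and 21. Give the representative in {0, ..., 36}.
Reduce the summands first: 88 ≡ 14 (mod 37), so 88 + 21 ≡ 14 + 21 (mod 37). 14 + 21 = 35; 35 = 0·37 + 35, so (88 + 21) mod 37 = 35.

Final answer: 35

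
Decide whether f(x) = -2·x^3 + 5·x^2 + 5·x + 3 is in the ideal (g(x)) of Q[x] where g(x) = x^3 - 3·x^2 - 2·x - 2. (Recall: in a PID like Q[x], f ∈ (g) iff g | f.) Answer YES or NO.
In Q[x] the ideal (g) consists of all multiples of g, so f ∈ (g) iff g | f, i.e. iff the remainder of f on division by g is 0. Divide f by g (g is monic, so eliminate the leading term of the running remainder at each step):
  leading term -2·x^3: subtract (-2)·g(x) = -2·x^3 + 6·x^2 + 4·x + 4, leaving -x^2 + x - 1
The remainder r(x) = -x^2 + x - 1 ≠ 0 (and deg r < deg g), so g ∤ f, i.e. f ∉ (g).

Final answer: NO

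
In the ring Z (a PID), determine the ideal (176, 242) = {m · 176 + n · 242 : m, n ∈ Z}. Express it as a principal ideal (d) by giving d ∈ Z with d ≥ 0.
(176, 242) = (22); d = 22

In the PID Z, (a, b) is generated by gcd(a, b). Compute gcd(242, 176) with the extended Euclidean algorithm, tracking rows (r, s, t) with s·242 + t·176 = r:
  row A: (242, 1, 0)   [1·242 + 0·176 = 242]
  row B: (176, 0, 1)   [0·242 + 1·176 = 176]
  242 = 1·176 + 66   → row C = row A − 1·row B = (66, 1, −1)   [check: 1·242 − 1·176 = 66]
  176 = 2·66 + 44   → row D = row B − 2·row C = (44, −2, 3)   [check: −2·242 + 3·176 = 44]
  66 = 1·44 + 22   → row E = row C − 1·row D = (22, 3, −4)   [check: 3·242 − 4·176 = 22]
  44 = 2·22 + 0   → remainder 0, stop. gcd = 22 (last nonzero row E).
So gcd(176, 242) = 22, with Bézout identity 3·242 − 4·176 = 22. Containment (⊇): the Bézout identity exhibits 22 as an element of (176, 242), giving (22) ⊆ (176, 242). Containment (⊆): since 22 | 176 and 22 | 242 (176 = 22·8, 242 = 22·11), every Z-linear combination of 176 and 242 is divisible by 22, so (176, 242) ⊆ (22). Therefore (176, 242) = (22), d = 22.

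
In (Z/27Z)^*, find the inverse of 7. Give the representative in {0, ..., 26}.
Apply the extended Euclidean algorithm to (27, 7), tracking rows (r, s, t) with s·27 + t·7 = r. Each division r_prev = q·r_cur + r_new produces the new row as (previous row) − q·(current row):
  row A: (27, 1, 0)   [1·27 + 0·7 = 27]
  row B: (7, 0, 1)   [0·27 + 1·7 = 7]
  27 = 3·7 + 6   → row C = row A − 3·row B = (6, 1, −3)   [check: 1·27 − 3·7 = 6]
  7 = 1·6 + 1   → row D = row B − 1·row C = (1, −1, 4)   [check: −1·27 + 4·7 = 1]
  6 = 6·1 + 0   → remainder 0, stop. gcd = 1 (last nonzero row D).
The gcd is 1, so 7 is invertible mod 27. The last nonzero row gives −1·27 + 4·7 = 1, so t = 4. So 7^(−1) ≡ 4 (mod 27). Verify: 7 · 4 = 28 ≡ 1 (mod 27). ✓

Final answer: 7^(−1) ≡ 4 (mod 27)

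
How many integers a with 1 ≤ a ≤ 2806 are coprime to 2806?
The number of a ∈ {1, ..., 2806} with gcd(a, 2806) = 1 is by definition Euler's totient φ(2806). φ is multiplicative, with φ(p^e) = p^e − p^(e−1). Factorise 2806 = 2 · 23 · 61. Then
  φ(2806) = (2 − 1) · (23 − 1) · (61 − 1) = 1 · 22 · 60 = 1320.
So there are 1320 such integers.

Final answer: 1320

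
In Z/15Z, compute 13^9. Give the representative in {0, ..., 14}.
Use repeated squaring. Binary(9) = 1001. Walk through the bits of the exponent 9 left-to-right: at each bit after the leading one, square the running value, then multiply by 13 if the bit is 1 (always reducing mod 15):
  bit 1 = 1 (leading): start with 13.
  bit 2 = 0: square 13^2 = 169 ≡ 4 (mod 15).
  bit 3 = 0: square 4^2 = 16 ≡ 1 (mod 15).
  bit 4 = 1: square 1^2 = 1; bit is 1, so multiply 1·13 = 13 (mod 15).
Final value: 13^9 ≡ 13 (mod 15).

Final answer: 13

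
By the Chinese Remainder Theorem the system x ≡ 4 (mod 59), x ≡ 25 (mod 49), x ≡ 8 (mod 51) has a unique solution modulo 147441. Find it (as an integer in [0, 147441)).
x ≡ 46673 (mod 147441); the representative in [0, 147441) is 46673

The moduli 59, 49, 51 are pairwise coprime, so by the CRT there is a unique solution mod 59·49·51 = 147441.
Solve by successive substitution. Start with x ≡ 4 (mod 59).
  Combine with x ≡ 25 (mod 49): write x = 4 + 59·t and require 4 + 59·t ≡ 25 (mod 49), i.e. 59·t ≡ 25 − 4 ≡ 21 (mod 49). Since 59^(−1) ≡ 5 (mod 49) (59 ≡ 10 (mod 49)), t ≡ 5·21 ≡ 7 (mod 49). So x ≡ 4 + 59·7 = 417 (mod 2891).
  Combine with x ≡ 8 (mod 51): write x = 417 + 2891·t and require 417 + 2891·t ≡ 8 (mod 51), i.e. 2891·t ≡ 8 − 417 ≡ 50 (mod 51). Since 2891^(−1) ≡ 35 (mod 51) (2891 ≡ 35 (mod 51)), t ≡ 35·50 ≡ 16 (mod 51). So x ≡ 417 + 2891·16 = 46673 (mod 147441).
Unique solution in [0, 147441): x = 46673.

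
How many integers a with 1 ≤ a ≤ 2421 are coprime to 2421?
The number of a ∈ {1, ..., 2421} with gcd(a, 2421) = 1 is by definition Euler's totient φ(2421). φ is multiplicative, with φ(p^e) = p^e − p^(e−1). Factorise 2421 = 3^2 · 269. Then
  φ(2421) = (3^2 − 3^1) · (269 − 1) = 6 · 268 = 1608.
So there are 1608 such integers.

Final answer: 1608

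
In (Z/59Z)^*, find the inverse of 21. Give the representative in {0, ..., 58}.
21^(−1) ≡ 45 (mod 59)

Apply the extended Euclidean algorithm to (59, 21), tracking rows (r, s, t) with s·59 + t·21 = r. Each division r_prev = q·r_cur + r_new produces the new row as (previous row) − q·(current row):
  row A: (59, 1, 0)   [1·59 + 0·21 = 59]
  row B: (21, 0, 1)   [0·59 + 1·21 = 21]
  59 = 2·21 + 17   → row C = row A − 2·row B = (17, 1, −2)   [check: 1·59 − 2·21 = 17]
  21 = 1·17 + 4   → row D = row B − 1·row C = (4, −1, 3)   [check: −1·59 + 3·21 = 4]
  17 = 4·4 + 1   → row E = row C − 4·row D = (1, 5, −14)   [check: 5·59 − 14·21 = 1]
  4 = 4·1 + 0   → remainder 0, stop. gcd = 1 (last nonzero row E).
The gcd is 1, so 21 is invertible mod 59. The last nonzero row gives 5·59 − 14·21 = 1, so t = −14. So 21^(−1) ≡ −14 ≡ 45 (mod 59). Verify: 21 · 45 = 945 ≡ 1 (mod 59). ✓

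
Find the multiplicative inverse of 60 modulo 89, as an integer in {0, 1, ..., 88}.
60^(−1) ≡ 46 (mod 89)

Apply the extended Euclidean algorithm to (89, 60), tracking rows (r, s, t) with s·89 + t·60 = r. Each division r_prev = q·r_cur + r_new produces the new row as (previous row) − q·(current row):
  row A: (89, 1, 0)   [1·89 + 0·60 = 89]
  row B: (60, 0, 1)   [0·89 + 1·60 = 60]
  89 = 1·60 + 29   → row C = row A − 1·row B = (29, 1, −1)   [check: 1·89 − 1·60 = 29]
  60 = 2·29 + 2   → row D = row B − 2·row C = (2, −2, 3)   [check: −2·89 + 3·60 = 2]
  29 = 14·2 + 1   → row E = row C − 14·row D = (1, 29, −43)   [check: 29·89 − 43·60 = 1]
  2 = 2·1 + 0   → remainder 0, stop. gcd = 1 (last nonzero row E).
The gcd is 1, so 60 is invertible mod 89. The last nonzero row gives 29·89 − 43·60 = 1, so t = −43. So 60^(−1) ≡ −43 ≡ 46 (mod 89). Verify: 60 · 46 = 2760 ≡ 1 (mod 89). ✓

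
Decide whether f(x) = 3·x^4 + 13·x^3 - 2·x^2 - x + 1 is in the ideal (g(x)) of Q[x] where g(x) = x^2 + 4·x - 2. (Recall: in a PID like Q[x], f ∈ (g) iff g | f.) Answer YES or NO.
In Q[x] the ideal (g) consists of all multiples of g, so f ∈ (g) iff g | f, i.e. iff the remainder of f on division by g is 0. Divide f by g (g is monic, so eliminate the leading term of the running remainder at each step):
  leading term 3·x^4: subtract (3·x^2)·g(x) = 3·x^4 + 12·x^3 - 6·x^2, leaving x^3 + 4·x^2 - x + 1
  leading term x^3: subtract (x)·g(x) = x^3 + 4·x^2 - 2·x, leaving x + 1
The remainder r(x) = x + 1 ≠ 0 (and deg r < deg g), so g ∤ f, i.e. f ∉ (g).

Final answer: NO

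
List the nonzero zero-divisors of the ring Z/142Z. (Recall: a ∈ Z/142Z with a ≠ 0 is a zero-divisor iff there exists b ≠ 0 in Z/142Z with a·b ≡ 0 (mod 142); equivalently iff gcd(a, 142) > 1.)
An element a ∈ Z/142Z (with a ≠ 0) is a zero-divisor iff gcd(a, 142) > 1 (because a is a unit precisely when gcd(a, n) = 1, and in Z/nZ every nonzero, non-unit element is a zero-divisor). Scan a = 1, ..., 141 and keep those with gcd(a, 142) > 1:
  gcd(2, 142) = 2, gcd(4, 142) = 2, gcd(6, 142) = 2, gcd(8, 142) = 2, gcd(10, 142) = 2, gcd(12, 142) = 2, gcd(14, 142) = 2, gcd(16, 142) = 2, gcd(18, 142) = 2, gcd(20, 142) = 2, gcd(22, 142) = 2, gcd(24, 142) = 2, gcd(26, 142) = 2, gcd(28, 142) = 2, gcd(30, 142) = 2, gcd(32, 142) = 2, gcd(34, 142) = 2, gcd(36, 142) = 2, gcd(38, 142) = 2, gcd(40, 142) = 2, gcd(42, 142) = 2, gcd(44, 142) = 2, gcd(46, 142) = 2, gcd(48, 142) = 2, gcd(50, 142) = 2, gcd(52, 142) = 2, gcd(54, 142) = 2, gcd(56, 142) = 2, gcd(58, 142) = 2, gcd(60, 142) = 2, gcd(62, 142) = 2, gcd(64, 142) = 2, gcd(66, 142) = 2, gcd(68, 142) = 2, gcd(70, 142) = 2, gcd(71, 142) = 71, gcd(72, 142) = 2, gcd(74, 142) = 2, gcd(76, 142) = 2, gcd(78, 142) = 2, gcd(80, 142) = 2, gcd(82, 142) = 2, gcd(84, 142) = 2, gcd(86, 142) = 2, gcd(88, 142) = 2, gcd(90, 142) = 2, gcd(92, 142) = 2, gcd(94, 142) = 2, gcd(96, 142) = 2, gcd(98, 142) = 2, gcd(100, 142) = 2, gcd(102, 142) = 2, gcd(104, 142) = 2, gcd(106, 142) = 2, gcd(108, 142) = 2, gcd(110, 142) = 2, gcd(112, 142) = 2, gcd(114, 142) = 2, gcd(116, 142) = 2, gcd(118, 142) = 2, gcd(120, 142) = 2, gcd(122, 142) = 2, gcd(124, 142) = 2, gcd(126, 142) = 2, gcd(128, 142) = 2, gcd(130, 142) = 2, gcd(132, 142) = 2, gcd(134, 142) = 2, gcd(136, 142) = 2, gcd(138, 142) = 2, gcd(140, 142) = 2.
All other a ∈ {1, ..., 141} have gcd(a, 142) = 1 and are units. So the nonzero zero-divisors are exactly the 71 values of a appearing in this scan.

Final answer: nonzero zero-divisors of Z/142Z = {2, 4, 6, 8, 10, 12, 14, 16, 18, 20, 22, 24, 26, 28, 30, 32, 34, 36, 38, 40, 42, 44, 46, 48, 50, 52, 54, 56, 58, 60, 62, 64, 66, 68, 70, 71, 72, 74, 76, 78, 80, 82, 84, 86, 88, 90, 92, 94, 96, 98, 100, 102, 104, 106, 108, 110, 112, 114, 116, 118, 120, 122, 124, 126, 128, 130, 132, 134, 136, 138, 140}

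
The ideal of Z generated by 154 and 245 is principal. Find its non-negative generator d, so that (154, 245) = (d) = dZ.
(154, 245) = (7); d = 7

In the PID Z, (a, b) is generated by gcd(a, b). Compute gcd(245, 154) with the extended Euclidean algorithm, tracking rows (r, s, t) with s·245 + t·154 = r:
  row A: (245, 1, 0)   [1·245 + 0·154 = 245]
  row B: (154, 0, 1)   [0·245 + 1·154 = 154]
  245 = 1·154 + 91   → row C = row A − 1·row B = (91, 1, −1)   [check: 1·245 − 1·154 = 91]
  154 = 1·91 + 63   → row D = row B − 1·row C = (63, −1, 2)   [check: −1·245 + 2·154 = 63]
  91 = 1·63 + 28   → row E = row C − 1·row D = (28, 2, −3)   [check: 2·245 − 3·154 = 28]
  63 = 2·28 + 7   → row F = row D − 2·row E = (7, −5, 8)   [check: −5·245 + 8·154 = 7]
  28 = 4·7 + 0   → remainder 0, stop. gcd = 7 (last nonzero row F).
So gcd(154, 245) = 7, with Bézout identity −5·245 + 8·154 = 7. Containment (⊇): the Bézout identity exhibits 7 as an element of (154, 245), giving (7) ⊆ (154, 245). Containment (⊆): since 7 | 154 and 7 | 245 (154 = 7·22, 245 = 7·35), every Z-linear combination of 154 and 245 is divisible by 7, so (154, 245) ⊆ (7). Therefore (154, 245) = (7), d = 7.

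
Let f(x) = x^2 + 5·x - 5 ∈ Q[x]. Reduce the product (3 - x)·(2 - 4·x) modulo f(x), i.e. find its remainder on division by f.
First multiply in Q[x] without reducing: a · b = 4·x^2 - 14·x + 6. Now divide by f(x) = x^2 + 5·x - 5, eliminating the leading term at each step:
  leading term 4·x^2: subtract (4)·f(x) = 4·x^2 + 20·x - 20, leaving 26 - 34·x
The degree is now < 2, so this is the remainder. Hence a · b ≡ 26 - 34·x in Q[x]/(f).

Final answer: a · b ≡ 26 - 34·x (mod f(x))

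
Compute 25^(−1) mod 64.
Apply the extended Euclidean algorithm to (64, 25), tracking rows (r, s, t) with s·64 + t·25 = r. Each division r_prev = q·r_cur + r_new produces the new row as (previous row) − q·(current row):
  row A: (64, 1, 0)   [1·64 + 0·25 = 64]
  row B: (25, 0, 1)   [0·64 + 1·25 = 25]
  64 = 2·25 + 14   → row C = row A − 2·row B = (14, 1, −2)   [check: 1·64 − 2·25 = 14]
  25 = 1·14 + 11   → row D = row B − 1·row C = (11, −1, 3)   [check: −1·64 + 3·25 = 11]
  14 = 1·11 + 3   → row E = row C − 1·row D = (3, 2, −5)   [check: 2·64 − 5·25 = 3]
  11 = 3·3 + 2   → row F = row D − 3·row E = (2, −7, 18)   [check: −7·64 + 18·25 = 2]
  3 = 1·2 + 1   → row G = row E − 1·row F = (1, 9, −23)   [check: 9·64 − 23·25 = 1]
  2 = 2·1 + 0   → remainder 0, stop. gcd = 1 (last nonzero row G).
The gcd is 1, so 25 is invertible mod 64. The last nonzero row gives 9·64 − 23·25 = 1, so t = −23. So 25^(−1) ≡ −23 ≡ 41 (mod 64). Verify: 25 · 41 = 1025 ≡ 1 (mod 64). ✓

Final answer: 25^(−1) ≡ 41 (mod 64)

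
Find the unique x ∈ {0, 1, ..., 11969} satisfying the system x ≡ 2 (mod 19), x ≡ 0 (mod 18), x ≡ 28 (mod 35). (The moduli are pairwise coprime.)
The moduli 19, 18, 35 are pairwise coprime, so by the CRT there is a unique solution mod 19·18·35 = 11970.
Solve by successive substitution. Start with x ≡ 2 (mod 19).
  Combine with x ≡ 0 (mod 18): write x = 2 + 19·t and require 2 + 19·t ≡ 0 (mod 18), i.e. 19·t ≡ 0 − 2 ≡ 16 (mod 18). Since 19^(−1) ≡ 1 (mod 18) (19 ≡ 1 (mod 18)), t ≡ 1·16 ≡ 16 (mod 18). So x ≡ 2 + 19·16 = 306 (mod 342).
  Combine with x ≡ 28 (mod 35): write x = 306 + 342·t and require 306 + 342·t ≡ 28 (mod 35), i.e. 342·t ≡ 28 − 306 ≡ 2 (mod 35). Since 342^(−1) ≡ 13 (mod 35) (342 ≡ 27 (mod 35)), t ≡ 13·2 ≡ 26 (mod 35). So x ≡ 306 + 342·26 = 9198 (mod 11970).
Unique solution in [0, 11970): x = 9198.

Final answer: x ≡ 9198 (mod 11970); the representative in [0, 11970) is 9198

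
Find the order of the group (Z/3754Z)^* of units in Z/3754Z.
|(Z/3754Z)^*| = 1876

(Z/3754Z)^* consists of the classes a with gcd(a, 3754) = 1, so its order is φ(3754). φ is multiplicative, with φ(p^e) = p^e − p^(e−1). Factorise 3754 = 2 · 1877. Then
  φ(3754) = (2 − 1) · (1877 − 1) = 1 · 1876 = 1876.
Thus |(Z/3754Z)^*| = 1876.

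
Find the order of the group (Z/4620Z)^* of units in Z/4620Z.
(Z/4620Z)^* consists of the classes a with gcd(a, 4620) = 1, so its order is φ(4620). φ is multiplicative, with φ(p^e) = p^e − p^(e−1). Factorise 4620 = 2^2 · 3 · 5 · 7 · 11. Then
  φ(4620) = (2^2 − 2^1) · (3 − 1) · (5 − 1) · (7 − 1) · (11 − 1) = 2 · 2 · 4 · 6 · 10 = 960.
Thus |(Z/4620Z)^*| = 960.

Final answer: |(Z/4620Z)^*| = 960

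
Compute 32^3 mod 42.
Use repeated squaring. Binary(3) = 11. Walk through the bits of the exponent 3 left-to-right: at each bit after the leading one, square the running value, then multiply by 32 if the bit is 1 (always reducing mod 42):
  bit 1 = 1 (leading): start with 32.
  bit 2 = 1: square 32^2 = 1024 ≡ 16; bit is 1, so multiply 16·32 = 512 ≡ 8 (mod 42).
Final value: 32^3 ≡ 8 (mod 42).

Final answer: 8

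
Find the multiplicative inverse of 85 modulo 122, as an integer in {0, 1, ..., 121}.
Apply the extended Euclidean algorithm to (122, 85), tracking rows (r, s, t) with s·122 + t·85 = r. Each division r_prev = q·r_cur + r_new produces the new row as (previous row) − q·(current row):
  row A: (122, 1, 0)   [1·122 + 0·85 = 122]
  row B: (85, 0, 1)   [0·122 + 1·85 = 85]
  122 = 1·85 + 37   → row C = row A − 1·row B = (37, 1, −1)   [check: 1·122 − 1·85 = 37]
  85 = 2·37 + 11   → row D = row B − 2·row C = (11, −2, 3)   [check: −2·122 + 3·85 = 11]
  37 = 3·11 + 4   → row E = row C − 3·row D = (4, 7, −10)   [check: 7·122 − 10·85 = 4]
  11 = 2·4 + 3   → row F = row D − 2·row E = (3, −16, 23)   [check: −16·122 + 23·85 = 3]
  4 = 1·3 + 1   → row G = row E − 1·row F = (1, 23, −33)   [check: 23·122 − 33·85 = 1]
  3 = 3·1 + 0   → remainder 0, stop. gcd = 1 (last nonzero row G).
The gcd is 1, so 85 is invertible mod 122. The last nonzero row gives 23·122 − 33·85 = 1, so t = −33. So 85^(−1) ≡ −33 ≡ 89 (mod 122). Verify: 85 · 89 = 7565 ≡ 1 (mod 122). ✓

Final answer: 85^(−1) ≡ 89 (mod 122)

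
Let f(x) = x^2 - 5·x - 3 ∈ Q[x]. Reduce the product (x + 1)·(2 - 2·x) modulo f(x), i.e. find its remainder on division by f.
First multiply in Q[x] without reducing: a · b = 2 - 2·x^2. Now divide by f(x) = x^2 - 5·x - 3, eliminating the leading term at each step:
  leading term -2·x^2: subtract (-2)·f(x) = -2·x^2 + 10·x + 6, leaving -10·x - 4
The degree is now < 2, so this is the remainder. Hence a · b ≡ -10·x - 4 in Q[x]/(f).

Final answer: a · b ≡ -10·x - 4 (mod f(x))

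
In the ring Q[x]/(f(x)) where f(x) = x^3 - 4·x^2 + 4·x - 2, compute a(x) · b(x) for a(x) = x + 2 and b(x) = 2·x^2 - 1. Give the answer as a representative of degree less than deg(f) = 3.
First multiply in Q[x] without reducing: a · b = 2·x^3 + 4·x^2 - x - 2. Now divide by f(x) = x^3 - 4·x^2 + 4·x - 2, eliminating the leading term at each step:
  leading term 2·x^3: subtract (2)·f(x) = 2·x^3 - 8·x^2 + 8·x - 4, leaving 12·x^2 - 9·x + 2
The degree is now < 3, so this is the remainder. Hence a · b ≡ 12·x^2 - 9·x + 2 in Q[x]/(f).

Final answer: a · b ≡ 12·x^2 - 9·x + 2 (mod f(x))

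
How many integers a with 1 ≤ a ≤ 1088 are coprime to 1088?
512

The number of a ∈ {1, ..., 1088} with gcd(a, 1088) = 1 is by definition Euler's totient φ(1088). φ is multiplicative, with φ(p^e) = p^e − p^(e−1). Factorise 1088 = 2^6 · 17. Then
  φ(1088) = (2^6 − 2^5) · (17 − 1) = 32 · 16 = 512.
So there are 512 such integers.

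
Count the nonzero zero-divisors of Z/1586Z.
In Z/1586Z each nonzero element is either a unit (gcd with 1586 is 1) or a zero-divisor (gcd > 1). The number of units is φ(1586): factorise 1586 = 2 · 13 · 61, so φ(1586) = (2 − 1) · (13 − 1) · (61 − 1) = 1 · 12 · 60 = 720. The nonzero elements number 1586 − 1 = 1585. Hence the nonzero zero-divisors number 1585 − 720 = 865.

Final answer: Z/1586Z has 865 nonzero zero-divisors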